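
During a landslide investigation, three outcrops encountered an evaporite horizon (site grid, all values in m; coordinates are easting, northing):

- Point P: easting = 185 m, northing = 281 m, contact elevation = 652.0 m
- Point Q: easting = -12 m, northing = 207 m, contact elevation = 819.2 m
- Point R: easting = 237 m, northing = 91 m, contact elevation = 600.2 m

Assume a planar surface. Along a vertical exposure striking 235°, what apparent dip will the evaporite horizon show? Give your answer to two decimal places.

34.43°

Let the plane be z = a·easting + b·northing + c.
Point Q−Point P: −197a − 74b = 167.2;  Point R−Point P: 52a − 190b = −51.8.
Solving gives a = −0.86247, b = 0.03659.
Unit vector along 235° is (sin 235°, cos 235°) = (-0.8192, -0.5736).
Slope in that direction = a·(-0.8192) + b·(-0.5736) = 0.68551.
Apparent dip = arctan|0.68551| = 34.43° (true dip is 40.8°, so apparent ≤ true as expected).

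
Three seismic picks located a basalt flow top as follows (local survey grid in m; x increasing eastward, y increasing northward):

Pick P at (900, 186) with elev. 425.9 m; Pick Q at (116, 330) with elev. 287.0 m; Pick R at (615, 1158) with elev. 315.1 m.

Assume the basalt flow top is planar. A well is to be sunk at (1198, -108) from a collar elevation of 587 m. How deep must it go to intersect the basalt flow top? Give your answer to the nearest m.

Let the plane be z = a·x + b·y + c.
Pick Q−Pick P: −784a + 144b = −138.9;  Pick R−Pick P: −285a + 972b = −110.8.
Solving gives a = 0.16512, b = −0.06558.
Then c = 425.9 − a·900 − b·186 = 289.49.
At (1198, -108): z_contact = 197.8 + 7.1 + 289.49 = 494.4 m.
Depth below ground = 587 − 494.4 = 93 m.

93 m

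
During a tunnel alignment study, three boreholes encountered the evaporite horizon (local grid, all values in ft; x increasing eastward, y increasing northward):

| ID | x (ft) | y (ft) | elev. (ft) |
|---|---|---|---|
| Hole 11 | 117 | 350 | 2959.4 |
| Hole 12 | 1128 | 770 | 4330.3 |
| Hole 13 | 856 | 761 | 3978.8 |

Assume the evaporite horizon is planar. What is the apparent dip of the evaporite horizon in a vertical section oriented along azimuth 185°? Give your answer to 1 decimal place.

15.5°

Let the plane be z = a·x + b·y + c.
Hole 12−Hole 11: 1011a + 420b = 1370.9;  Hole 13−Hole 11: 739a + 411b = 1019.4.
Solving gives a = 1.28677, b = 0.16662.
Unit vector along 185° is (sin 185°, cos 185°) = (-0.0872, -0.9962).
Slope in that direction = a·(-0.0872) + b·(-0.9962) = −0.27813.
Apparent dip = arctan|0.27813| = 15.5° (true dip is 52.4°, so apparent ≤ true as expected).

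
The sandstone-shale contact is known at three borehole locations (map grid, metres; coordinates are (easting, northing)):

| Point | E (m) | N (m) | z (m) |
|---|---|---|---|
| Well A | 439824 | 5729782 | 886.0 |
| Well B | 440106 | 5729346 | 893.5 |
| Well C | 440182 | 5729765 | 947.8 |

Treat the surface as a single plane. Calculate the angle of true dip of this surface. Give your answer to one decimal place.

Let the plane be z = a·E + b·N + c.
Well B−Well A: 282a − 436b = 7.5;  Well C−Well A: 358a − 17b = 61.8.
Solving gives a = 0.17725, b = 0.09744.
Gradient magnitude |∇z| = √(a² + b²) = √(0.03142 + 0.00950) = 0.20227.
True dip = arctan(0.20227) = 11.4°, dipping toward WSW (azimuth ≈ 241°).

11.4°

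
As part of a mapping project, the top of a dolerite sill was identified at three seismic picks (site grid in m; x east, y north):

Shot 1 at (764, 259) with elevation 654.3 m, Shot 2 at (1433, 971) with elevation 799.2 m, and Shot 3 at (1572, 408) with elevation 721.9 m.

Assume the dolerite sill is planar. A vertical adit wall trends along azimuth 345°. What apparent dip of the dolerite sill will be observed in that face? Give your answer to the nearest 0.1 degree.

7.5°

Let the plane be z = a·x + b·y + c.
Shot 2−Shot 1: 669a + 712b = 144.9;  Shot 3−Shot 1: 808a + 149b = 67.6.
Solving gives a = 0.05580, b = 0.15108.
Unit vector along 345° is (sin 345°, cos 345°) = (-0.2588, 0.9659).
Slope in that direction = a·(-0.2588) + b·(0.9659) = 0.13149.
Apparent dip = arctan|0.13149| = 7.5° (true dip is 9.1°, so apparent ≤ true as expected).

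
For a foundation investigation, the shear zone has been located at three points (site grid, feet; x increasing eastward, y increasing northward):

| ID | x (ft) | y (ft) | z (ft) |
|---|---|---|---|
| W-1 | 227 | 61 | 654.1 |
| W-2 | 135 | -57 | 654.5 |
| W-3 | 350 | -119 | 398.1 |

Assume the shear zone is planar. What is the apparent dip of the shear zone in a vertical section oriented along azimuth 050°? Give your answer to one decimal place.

14.6°

Let the plane be z = a·x + b·y + c.
W-2−W-1: −92a − 118b = 0.4;  W-3−W-1: 123a − 180b = −256.
Solving gives a = −0.97445, b = 0.75635.
Unit vector along 050° is (sin 50°, cos 50°) = (0.7660, 0.6428).
Slope in that direction = a·(0.7660) + b·(0.6428) = −0.26030.
Apparent dip = arctan|0.26030| = 14.6° (true dip is 51.0°, so apparent ≤ true as expected).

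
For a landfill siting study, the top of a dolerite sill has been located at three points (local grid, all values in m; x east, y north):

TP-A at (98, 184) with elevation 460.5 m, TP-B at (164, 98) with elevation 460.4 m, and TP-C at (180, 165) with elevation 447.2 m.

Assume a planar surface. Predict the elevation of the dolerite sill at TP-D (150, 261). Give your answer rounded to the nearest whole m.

Two edge vectors: TP-A→TP-B = (66, -86, -0.1), TP-A→TP-C = (82, -19, -13.3).
Normal n = (TP-A→TP-B) × (TP-A→TP-C) = (1141.9, 869.6, 5798).
So ∂z/∂x = −n_x/n_z = −0.19695 and ∂z/∂y = −n_y/n_z = −0.14998.
Intercept c from TP-A: 460.5 + 19.30 + 27.60 = 507.40.
At (150, 261): z = −29.5 − 39.1 + 507.40 = 438.7 m.

439 m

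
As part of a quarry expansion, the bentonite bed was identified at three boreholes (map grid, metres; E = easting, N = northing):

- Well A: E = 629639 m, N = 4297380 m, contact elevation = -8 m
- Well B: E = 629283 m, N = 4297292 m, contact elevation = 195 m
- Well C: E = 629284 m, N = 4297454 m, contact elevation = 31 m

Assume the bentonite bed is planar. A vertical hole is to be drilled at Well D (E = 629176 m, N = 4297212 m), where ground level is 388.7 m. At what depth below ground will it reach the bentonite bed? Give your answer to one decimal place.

Two edge vectors: Well A→Well B = (-356, -88, 203), Well A→Well C = (-355, 74, 39).
Normal n = (Well A→Well B) × (Well A→Well C) = (-18454, -58181, -57584).
So ∂z/∂E = −n_x/n_z = −0.320470964 and ∂z/∂N = −n_y/n_z = −1.010367463.
Intercept c from Well A: -8 + 201781.02 + 4341932.93 = 4543705.95.
At (629176, 4297212): z_contact = −201632.64 − 4341763.19 + 4543705.95 = 310.12 m.
Depth below ground = 388.7 − 310.12 = 78.6 m.

78.6 m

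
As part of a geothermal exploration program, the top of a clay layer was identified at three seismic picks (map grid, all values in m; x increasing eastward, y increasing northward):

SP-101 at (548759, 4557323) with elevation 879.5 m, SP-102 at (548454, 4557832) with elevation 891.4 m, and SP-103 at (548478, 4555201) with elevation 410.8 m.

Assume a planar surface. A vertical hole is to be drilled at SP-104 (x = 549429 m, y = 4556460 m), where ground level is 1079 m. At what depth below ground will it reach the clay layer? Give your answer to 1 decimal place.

Two edge vectors: SP-101→SP-102 = (-305, 509, 11.9), SP-101→SP-103 = (-281, -2122, -468.7).
Normal n = (SP-101→SP-102) × (SP-101→SP-103) = (-213316.5, -146297.4, 790239).
So ∂z/∂x = −n_x/n_z = 0.269939221 and ∂z/∂y = −n_y/n_z = 0.185130574.
Intercept c from SP-101: 879.5 − 148131.58 − 843699.82 = −990951.90.
At (549429, 4556460): z_contact = 148312.44 + 843540.06 − 990951.90 = 900.59 m.
Depth below ground = 1079 − 900.59 = 178.4 m.

178.4 m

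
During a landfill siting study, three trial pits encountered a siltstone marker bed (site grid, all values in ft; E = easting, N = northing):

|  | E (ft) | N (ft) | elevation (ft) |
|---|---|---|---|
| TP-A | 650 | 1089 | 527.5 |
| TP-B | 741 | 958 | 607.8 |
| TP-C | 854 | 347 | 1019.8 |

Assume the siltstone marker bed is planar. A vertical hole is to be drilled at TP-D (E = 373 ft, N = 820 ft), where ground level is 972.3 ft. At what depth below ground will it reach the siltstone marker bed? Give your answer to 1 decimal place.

Let the plane be z = a·E + b·N + c.
TP-B−TP-A: 91a − 131b = 80.3;  TP-C−TP-A: 204a − 742b = 492.3.
Solving gives a = −0.120317, b = −0.696556.
Then c = 527.5 − a·650 − b·1089 = 1364.26.
At (373, 820): z_contact = −44.88 − 571.18 + 1364.26 = 748.20 ft.
Depth below ground = 972.3 − 748.20 = 224.1 ft.

224.1 ft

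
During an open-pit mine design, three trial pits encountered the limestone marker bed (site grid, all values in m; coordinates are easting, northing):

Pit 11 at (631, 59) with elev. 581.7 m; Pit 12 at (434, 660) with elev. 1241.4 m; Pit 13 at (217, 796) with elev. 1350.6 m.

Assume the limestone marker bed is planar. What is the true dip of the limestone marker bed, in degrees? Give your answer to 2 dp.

Two edge vectors: Pit 11→Pit 12 = (-197, 601, 659.7), Pit 11→Pit 13 = (-414, 737, 768.9).
Normal n = (Pit 11→Pit 12) × (Pit 11→Pit 13) = (-24090, -121642.5, 103625).
So ∂z/∂easting = −n_x/n_z = 0.23247 and ∂z/∂northing = −n_y/n_z = 1.17387.
Gradient magnitude |∇z| = √(a² + b²) = √(0.05404 + 1.37798) = 1.19667.
True dip = arctan(1.19667) = 50.12°, dipping toward S (azimuth ≈ 191°).

50.12°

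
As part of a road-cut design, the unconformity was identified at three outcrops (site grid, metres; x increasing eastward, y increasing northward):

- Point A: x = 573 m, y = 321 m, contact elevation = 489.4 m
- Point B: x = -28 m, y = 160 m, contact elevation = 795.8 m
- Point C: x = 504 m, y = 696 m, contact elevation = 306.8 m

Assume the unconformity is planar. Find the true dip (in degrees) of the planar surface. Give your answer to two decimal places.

33.47°

Two edge vectors: Point A→Point B = (-601, -161, 306.4), Point A→Point C = (-69, 375, -182.6).
Normal n = (Point A→Point B) × (Point A→Point C) = (-85501.4, -130884.2, -236484).
So ∂z/∂x = −n_x/n_z = −0.36155 and ∂z/∂y = −n_y/n_z = −0.55346.
Gradient magnitude |∇z| = √(a² + b²) = √(0.13072 + 0.30632) = 0.66109.
True dip = arctan(0.66109) = 33.47°, dipping toward NNE (azimuth ≈ 033°).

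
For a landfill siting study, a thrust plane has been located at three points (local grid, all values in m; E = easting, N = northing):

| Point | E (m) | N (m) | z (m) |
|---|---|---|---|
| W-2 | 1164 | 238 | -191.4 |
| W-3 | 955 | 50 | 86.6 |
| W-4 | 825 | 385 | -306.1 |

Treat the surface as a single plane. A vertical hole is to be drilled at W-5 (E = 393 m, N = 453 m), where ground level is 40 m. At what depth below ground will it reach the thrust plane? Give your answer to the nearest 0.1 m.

Two edge vectors: W-2→W-3 = (-209, -188, 278), W-2→W-4 = (-339, 147, -114.7).
Normal n = (W-2→W-3) × (W-2→W-4) = (-19302.4, -118214.3, -94455).
So ∂z/∂E = −n_x/n_z = −0.204356 and ∂z/∂N = −n_y/n_z = −1.251541.
Intercept c from W-2: -191.4 + 237.87 + 297.87 = 344.34.
At (393, 453): z_contact = −80.31 − 566.95 + 344.34 = -302.92 m.
Depth below ground = 40 − (-302.92) = 342.9 m.

342.9 m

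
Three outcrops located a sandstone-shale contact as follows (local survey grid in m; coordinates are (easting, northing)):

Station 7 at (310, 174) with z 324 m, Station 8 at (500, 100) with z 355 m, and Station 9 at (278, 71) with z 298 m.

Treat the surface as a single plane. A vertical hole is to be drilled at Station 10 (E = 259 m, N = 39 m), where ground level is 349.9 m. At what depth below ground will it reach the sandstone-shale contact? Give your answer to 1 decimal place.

62.1 m

Two edge vectors: Station 7→Station 8 = (190, -74, 31), Station 7→Station 9 = (-32, -103, -26).
Normal n = (Station 7→Station 8) × (Station 7→Station 9) = (5117, 3948, -21938).
So ∂z/∂E = −n_x/n_z = 0.23325 and ∂z/∂N = −n_y/n_z = 0.17996.
Intercept c from Station 7: 324 − 72.31 − 31.31 = 220.38.
At (259, 39): z_contact = 60.41 + 7.02 + 220.38 = 287.81 m.
Depth below ground = 349.9 − 287.81 = 62.1 m.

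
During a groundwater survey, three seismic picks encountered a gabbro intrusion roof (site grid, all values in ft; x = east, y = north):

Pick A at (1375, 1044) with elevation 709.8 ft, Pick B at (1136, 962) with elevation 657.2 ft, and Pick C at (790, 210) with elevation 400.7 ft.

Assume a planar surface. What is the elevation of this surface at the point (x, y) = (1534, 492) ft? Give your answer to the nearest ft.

Let the plane be z = a·x + b·y + c.
Pick B−Pick A: −239a − 82b = −52.6;  Pick C−Pick A: −585a − 834b = −309.1.
Solving gives a = 0.12238, b = 0.28478.
Then c = 709.8 − a·1375 − b·1044 = 244.22.
At (1534, 492): z = 187.7 + 140.1 + 244.22 = 572.1 ft.

572 ft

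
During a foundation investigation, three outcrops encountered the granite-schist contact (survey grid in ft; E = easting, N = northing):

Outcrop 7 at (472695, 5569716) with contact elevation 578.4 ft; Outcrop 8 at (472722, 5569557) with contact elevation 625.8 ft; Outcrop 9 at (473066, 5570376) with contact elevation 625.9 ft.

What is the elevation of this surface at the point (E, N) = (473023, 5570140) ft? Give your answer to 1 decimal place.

Let the plane be z = a·E + b·N + c.
Outcrop 8−Outcrop 7: 27a − 159b = 47.4;  Outcrop 9−Outcrop 7: 371a + 660b = 47.5.
Solving gives a = 0.505624341, b = −0.212252470.
Then c = 578.4 − a·472695 − b·5569716 = 943758.28.
At (473023, 5570140): z = 239171.9 − 1182276.0 + 943758.28 = 654.2 ft.

654.2 ft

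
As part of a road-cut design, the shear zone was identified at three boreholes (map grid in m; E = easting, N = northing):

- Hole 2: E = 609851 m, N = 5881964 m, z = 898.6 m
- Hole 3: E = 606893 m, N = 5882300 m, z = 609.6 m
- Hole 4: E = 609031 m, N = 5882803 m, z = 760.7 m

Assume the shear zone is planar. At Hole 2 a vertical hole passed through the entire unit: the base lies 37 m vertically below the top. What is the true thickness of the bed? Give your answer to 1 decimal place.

Two edge vectors: Hole 2→Hole 3 = (-2958, 336, -289), Hole 2→Hole 4 = (-820, 839, -137.9).
Normal n = (Hole 2→Hole 3) × (Hole 2→Hole 4) = (196136.6, -170928.2, -2206242).
So ∂z/∂E = −n_x/n_z = 0.08890 and ∂z/∂N = −n_y/n_z = −0.07747.
|∇z| = √(a²+b²) = 0.11792, so dip δ = arctan(0.11792) = 6.73°.
True thickness = vertical thickness × cos δ = 37 × cos 6.73° = 36.7 m.

36.7 m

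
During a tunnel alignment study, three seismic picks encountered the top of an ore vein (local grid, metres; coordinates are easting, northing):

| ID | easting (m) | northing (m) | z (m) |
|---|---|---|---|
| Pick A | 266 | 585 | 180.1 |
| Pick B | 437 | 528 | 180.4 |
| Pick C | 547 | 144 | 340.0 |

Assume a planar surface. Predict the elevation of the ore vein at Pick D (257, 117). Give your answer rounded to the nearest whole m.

Let the plane be z = a·easting + b·northing + c.
Pick B−Pick A: 171a − 57b = 0.3;  Pick C−Pick A: 281a − 441b = 159.9.
Solving gives a = −0.15123, b = −0.45895.
Then c = 180.1 − a·266 − b·585 = 488.81.
At (257, 117): z = −38.9 − 53.7 + 488.81 = 396.2 m.

396 m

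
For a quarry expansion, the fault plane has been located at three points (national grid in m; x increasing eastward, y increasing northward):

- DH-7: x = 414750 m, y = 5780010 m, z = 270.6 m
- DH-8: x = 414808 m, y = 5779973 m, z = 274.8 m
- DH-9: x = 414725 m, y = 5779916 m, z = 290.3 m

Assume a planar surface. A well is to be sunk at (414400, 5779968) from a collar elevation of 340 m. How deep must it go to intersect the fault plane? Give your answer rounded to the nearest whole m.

Two edge vectors: DH-7→DH-8 = (58, -37, 4.2), DH-7→DH-9 = (-25, -94, 19.7).
Normal n = (DH-7→DH-8) × (DH-7→DH-9) = (-334.1, -1247.6, -6377).
So ∂z/∂x = −n_x/n_z = −0.05239141 and ∂z/∂y = −n_y/n_z = −0.19564058.
Intercept c from DH-7: 270.6 + 21729.34 + 1130804.53 = 1152804.46.
At (414400, 5779968): z_contact = −21711.0 − 1130796.3 + 1152804.46 = 297.2 m.
Depth below ground = 340 − 297.2 = 43 m.

43 m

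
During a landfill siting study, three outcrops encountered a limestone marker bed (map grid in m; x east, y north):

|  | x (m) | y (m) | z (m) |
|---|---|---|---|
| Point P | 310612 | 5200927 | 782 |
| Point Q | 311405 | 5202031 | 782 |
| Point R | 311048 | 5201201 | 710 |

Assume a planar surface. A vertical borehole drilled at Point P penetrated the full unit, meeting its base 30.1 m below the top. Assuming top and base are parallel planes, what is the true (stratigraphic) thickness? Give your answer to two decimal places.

28.22 m

Let the plane be z = a·x + b·y + c.
Point Q−Point P: 793a + 1104b = 0;  Point R−Point P: 436a + 274b = −72.
Solving gives a = −0.30102, b = 0.21622.
|∇z| = √(a²+b²) = 0.37063, so dip δ = arctan(0.37063) = 20.34°.
True thickness = vertical thickness × cos δ = 30.1 × cos 20.34° = 28.22 m.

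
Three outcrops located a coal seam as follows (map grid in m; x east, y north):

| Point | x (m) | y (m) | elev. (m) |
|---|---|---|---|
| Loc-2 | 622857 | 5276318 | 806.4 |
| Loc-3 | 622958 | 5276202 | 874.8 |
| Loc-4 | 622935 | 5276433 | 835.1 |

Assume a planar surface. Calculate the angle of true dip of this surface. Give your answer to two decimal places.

Let the plane be z = a·x + b·y + c.
Loc-3−Loc-2: 101a − 116b = 68.4;  Loc-4−Loc-2: 78a + 115b = 28.7.
Solving gives a = 0.54180, b = −0.11792.
Gradient magnitude |∇z| = √(a² + b²) = √(0.29355 + 0.01390) = 0.55448.
True dip = arctan(0.55448) = 29.01°, dipping toward WNW (azimuth ≈ 282°).

29.01°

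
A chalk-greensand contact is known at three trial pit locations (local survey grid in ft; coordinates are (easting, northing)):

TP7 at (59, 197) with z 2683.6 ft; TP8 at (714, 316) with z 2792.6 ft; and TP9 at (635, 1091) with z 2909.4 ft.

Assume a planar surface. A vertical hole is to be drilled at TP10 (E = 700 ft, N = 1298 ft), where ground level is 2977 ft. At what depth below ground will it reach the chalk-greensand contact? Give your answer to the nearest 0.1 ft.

24.7 ft

Two edge vectors: TP7→TP8 = (655, 119, 109), TP7→TP9 = (576, 894, 225.8).
Normal n = (TP7→TP8) × (TP7→TP9) = (-70575.8, -85115, 517026).
So ∂z/∂E = −n_x/n_z = 0.136503 and ∂z/∂N = −n_y/n_z = 0.164624.
Intercept c from TP7: 2683.6 − 8.05 − 32.43 = 2643.12.
At (700, 1298): z_contact = 95.55 + 213.68 + 2643.12 = 2952.35 ft.
Depth below ground = 2977 − 2952.35 = 24.7 ft.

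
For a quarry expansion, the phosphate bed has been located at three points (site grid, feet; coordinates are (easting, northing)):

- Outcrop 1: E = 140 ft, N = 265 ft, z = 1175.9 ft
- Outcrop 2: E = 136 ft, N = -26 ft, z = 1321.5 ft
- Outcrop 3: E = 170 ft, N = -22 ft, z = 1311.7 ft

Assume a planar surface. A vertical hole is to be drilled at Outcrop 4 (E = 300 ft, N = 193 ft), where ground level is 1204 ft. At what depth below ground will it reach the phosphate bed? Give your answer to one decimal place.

29.1 ft

Two edge vectors: Outcrop 1→Outcrop 2 = (-4, -291, 145.6), Outcrop 1→Outcrop 3 = (30, -287, 135.8).
Normal n = (Outcrop 1→Outcrop 2) × (Outcrop 1→Outcrop 3) = (2269.4, 4911.2, 9878).
So ∂z/∂E = −n_x/n_z = −0.22974 and ∂z/∂N = −n_y/n_z = −0.49719.
Intercept c from Outcrop 1: 1175.9 + 32.16 + 131.75 = 1339.82.
At (300, 193): z_contact = −68.92 − 95.96 + 1339.82 = 1174.94 ft.
Depth below ground = 1204 − 1174.94 = 29.1 ft.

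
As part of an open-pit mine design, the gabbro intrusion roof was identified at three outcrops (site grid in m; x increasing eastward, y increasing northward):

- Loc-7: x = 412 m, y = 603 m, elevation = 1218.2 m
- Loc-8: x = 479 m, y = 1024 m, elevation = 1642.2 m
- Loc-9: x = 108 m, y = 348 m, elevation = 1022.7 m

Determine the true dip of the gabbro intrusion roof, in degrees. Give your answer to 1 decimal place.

Two edge vectors: Loc-7→Loc-8 = (67, 421, 424), Loc-7→Loc-9 = (-304, -255, -195.5).
Normal n = (Loc-7→Loc-8) × (Loc-7→Loc-9) = (25814.5, -115797.5, 110899).
So ∂z/∂x = −n_x/n_z = −0.23277 and ∂z/∂y = −n_y/n_z = 1.04417.
Gradient magnitude |∇z| = √(a² + b²) = √(0.05418 + 1.09029) = 1.06980.
True dip = arctan(1.06980) = 46.9°, dipping toward SSE (azimuth ≈ 167°).

46.9°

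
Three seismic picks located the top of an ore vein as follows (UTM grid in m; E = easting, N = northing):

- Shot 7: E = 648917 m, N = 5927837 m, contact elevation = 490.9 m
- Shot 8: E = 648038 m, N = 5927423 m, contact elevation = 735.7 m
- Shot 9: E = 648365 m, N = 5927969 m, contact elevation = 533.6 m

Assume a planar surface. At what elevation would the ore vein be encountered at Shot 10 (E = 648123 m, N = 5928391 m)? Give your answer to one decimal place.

449.2 m

Let the plane be z = a·E + b·N + c.
Shot 8−Shot 7: −879a − 414b = 244.8;  Shot 9−Shot 7: −552a + 132b = 42.7.
Solving gives a = −0.145089332, b = −0.283252360.
Then c = 490.9 − a·648917 − b·5927837 = 1773715.65.
At (648123, 5928391): z = −94035.7 − 1679230.7 + 1773715.65 = 449.2 m.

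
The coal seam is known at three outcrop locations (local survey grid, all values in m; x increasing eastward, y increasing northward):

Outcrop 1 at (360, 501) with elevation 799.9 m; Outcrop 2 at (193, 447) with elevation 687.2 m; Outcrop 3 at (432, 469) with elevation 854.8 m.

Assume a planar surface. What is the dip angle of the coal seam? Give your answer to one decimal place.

35.8°

Let the plane be z = a·x + b·y + c.
Outcrop 2−Outcrop 1: −167a − 54b = −112.7;  Outcrop 3−Outcrop 1: 72a − 32b = 54.9.
Solving gives a = 0.71176, b = −0.11416.
Gradient magnitude |∇z| = √(a² + b²) = √(0.50661 + 0.01303) = 0.72086.
True dip = arctan(0.72086) = 35.8°, dipping toward W (azimuth ≈ 279°).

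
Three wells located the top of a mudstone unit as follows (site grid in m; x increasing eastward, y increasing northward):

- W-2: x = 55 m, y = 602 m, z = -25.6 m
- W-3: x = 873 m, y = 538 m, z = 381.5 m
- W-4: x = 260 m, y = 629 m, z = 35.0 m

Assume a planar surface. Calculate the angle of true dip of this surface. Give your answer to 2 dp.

Two edge vectors: W-2→W-3 = (818, -64, 407.1), W-2→W-4 = (205, 27, 60.6).
Normal n = (W-2→W-3) × (W-2→W-4) = (-14870.1, 33884.7, 35206).
So ∂z/∂x = −n_x/n_z = 0.42237 and ∂z/∂y = −n_y/n_z = −0.96247.
Gradient magnitude |∇z| = √(a² + b²) = √(0.17840 + 0.92635) = 1.05107.
True dip = arctan(1.05107) = 46.43°, dipping toward NNW (azimuth ≈ 336°).

46.43°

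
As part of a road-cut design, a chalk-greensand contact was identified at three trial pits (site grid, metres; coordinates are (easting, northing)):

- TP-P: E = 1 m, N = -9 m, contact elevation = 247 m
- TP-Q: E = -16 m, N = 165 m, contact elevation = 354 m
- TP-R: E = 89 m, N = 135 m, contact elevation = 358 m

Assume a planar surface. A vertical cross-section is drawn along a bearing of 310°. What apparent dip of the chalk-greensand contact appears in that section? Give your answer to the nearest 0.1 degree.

13.5°

Two edge vectors: TP-P→TP-Q = (-17, 174, 107), TP-P→TP-R = (88, 144, 111).
Normal n = (TP-P→TP-Q) × (TP-P→TP-R) = (3906, 11303, -17760).
So ∂z/∂E = −n_x/n_z = 0.21993 and ∂z/∂N = −n_y/n_z = 0.63643.
Unit vector along 310° is (sin 310°, cos 310°) = (-0.7660, 0.6428).
Slope in that direction = a·(-0.7660) + b·(0.6428) = 0.24061.
Apparent dip = arctan|0.24061| = 13.5° (true dip is 34.0°, so apparent ≤ true as expected).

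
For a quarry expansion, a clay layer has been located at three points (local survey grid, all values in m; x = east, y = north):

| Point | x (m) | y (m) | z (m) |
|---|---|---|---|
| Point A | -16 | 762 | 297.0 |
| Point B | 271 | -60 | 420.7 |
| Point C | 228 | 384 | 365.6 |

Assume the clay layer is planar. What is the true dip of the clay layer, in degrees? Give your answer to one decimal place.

8.8°

Let the plane be z = a·x + b·y + c.
Point B−Point A: 287a − 822b = 123.7;  Point C−Point A: 244a − 378b = 68.6.
Solving gives a = 0.10459, b = −0.11397.
Gradient magnitude |∇z| = √(a² + b²) = √(0.01094 + 0.01299) = 0.15469.
True dip = arctan(0.15469) = 8.8°, dipping toward NW (azimuth ≈ 317°).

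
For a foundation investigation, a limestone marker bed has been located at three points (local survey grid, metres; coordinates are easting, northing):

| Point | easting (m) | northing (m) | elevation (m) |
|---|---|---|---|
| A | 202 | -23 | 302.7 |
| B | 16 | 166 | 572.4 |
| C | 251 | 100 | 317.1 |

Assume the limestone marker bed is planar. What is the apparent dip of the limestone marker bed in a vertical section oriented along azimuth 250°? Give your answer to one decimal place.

Let the plane be z = a·easting + b·northing + c.
B−A: −186a + 189b = 269.7;  C−A: 49a + 123b = 14.4.
Solving gives a = −0.94749, b = 0.49453.
Unit vector along 250° is (sin 250°, cos 250°) = (-0.9397, -0.3420).
Slope in that direction = a·(-0.9397) + b·(-0.3420) = 0.72121.
Apparent dip = arctan|0.72121| = 35.8° (true dip is 46.9°, so apparent ≤ true as expected).

35.8°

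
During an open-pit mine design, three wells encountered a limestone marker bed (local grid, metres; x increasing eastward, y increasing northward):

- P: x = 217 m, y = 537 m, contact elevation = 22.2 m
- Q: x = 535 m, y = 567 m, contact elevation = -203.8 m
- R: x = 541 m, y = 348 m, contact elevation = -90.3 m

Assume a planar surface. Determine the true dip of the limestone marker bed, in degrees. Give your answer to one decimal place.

Let the plane be z = a·x + b·y + c.
Q−P: 318a + 30b = −226;  R−P: 324a − 189b = −112.5.
Solving gives a = −0.66009, b = −0.53635.
Gradient magnitude |∇z| = √(a² + b²) = √(0.43572 + 0.28767) = 0.85053.
True dip = arctan(0.85053) = 40.4°, dipping toward NE (azimuth ≈ 051°).

40.4°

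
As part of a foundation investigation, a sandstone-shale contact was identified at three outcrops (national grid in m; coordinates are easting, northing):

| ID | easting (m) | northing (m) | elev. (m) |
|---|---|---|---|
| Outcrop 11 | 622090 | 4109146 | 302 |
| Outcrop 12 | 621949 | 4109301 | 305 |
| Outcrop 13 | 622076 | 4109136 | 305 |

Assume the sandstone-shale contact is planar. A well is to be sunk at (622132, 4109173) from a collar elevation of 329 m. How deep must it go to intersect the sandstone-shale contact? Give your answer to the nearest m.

36 m

Two edge vectors: Outcrop 11→Outcrop 12 = (-141, 155, 3), Outcrop 11→Outcrop 13 = (-14, -10, 3).
Normal n = (Outcrop 11→Outcrop 12) × (Outcrop 11→Outcrop 13) = (495, 381, 3580).
So ∂z/∂easting = −n_x/n_z = −0.13826816 and ∂z/∂northing = −n_y/n_z = −0.10642458.
Intercept c from Outcrop 11: 302 + 86015.24 + 437314.14 = 523631.38.
At (622132, 4109173): z_contact = −86021.0 − 437317.0 + 523631.38 = 293.3 m.
Depth below ground = 329 − 293.3 = 36 m.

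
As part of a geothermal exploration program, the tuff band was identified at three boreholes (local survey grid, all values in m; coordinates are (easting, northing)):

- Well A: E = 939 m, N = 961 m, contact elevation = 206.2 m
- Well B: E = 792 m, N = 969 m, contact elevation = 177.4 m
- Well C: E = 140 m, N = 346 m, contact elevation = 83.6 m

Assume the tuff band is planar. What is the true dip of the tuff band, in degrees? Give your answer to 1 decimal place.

Two edge vectors: Well A→Well B = (-147, 8, -28.8), Well A→Well C = (-799, -615, -122.6).
Normal n = (Well A→Well B) × (Well A→Well C) = (-18692.8, 4989, 96797).
So ∂z/∂E = −n_x/n_z = 0.19311 and ∂z/∂N = −n_y/n_z = −0.05154.
Gradient magnitude |∇z| = √(a² + b²) = √(0.03729 + 0.00266) = 0.19987.
True dip = arctan(0.19987) = 11.3°, dipping toward WNW (azimuth ≈ 285°).

11.3°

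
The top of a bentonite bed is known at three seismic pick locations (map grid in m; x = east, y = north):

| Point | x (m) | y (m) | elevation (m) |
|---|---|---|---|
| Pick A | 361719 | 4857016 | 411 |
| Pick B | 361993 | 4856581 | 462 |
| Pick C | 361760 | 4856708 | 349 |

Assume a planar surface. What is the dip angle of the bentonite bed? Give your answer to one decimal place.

Two edge vectors: Pick A→Pick B = (274, -435, 51), Pick A→Pick C = (41, -308, -62).
Normal n = (Pick A→Pick B) × (Pick A→Pick C) = (42678, 19079, -66557).
So ∂z/∂x = −n_x/n_z = 0.64122 and ∂z/∂y = −n_y/n_z = 0.28666.
Gradient magnitude |∇z| = √(a² + b²) = √(0.41117 + 0.08217) = 0.70238.
True dip = arctan(0.70238) = 35.1°, dipping toward WSW (azimuth ≈ 246°).

35.1°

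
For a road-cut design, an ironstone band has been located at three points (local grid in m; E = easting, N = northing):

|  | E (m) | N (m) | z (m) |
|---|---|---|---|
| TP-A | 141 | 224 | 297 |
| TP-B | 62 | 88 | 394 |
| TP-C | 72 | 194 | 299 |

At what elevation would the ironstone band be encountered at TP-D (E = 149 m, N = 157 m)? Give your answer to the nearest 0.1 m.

Two edge vectors: TP-A→TP-B = (-79, -136, 97), TP-A→TP-C = (-69, -30, 2).
Normal n = (TP-A→TP-B) × (TP-A→TP-C) = (2638, -6535, -7014).
So ∂z/∂E = −n_x/n_z = 0.37610 and ∂z/∂N = −n_y/n_z = −0.93171.
Intercept c from TP-A: 297 − 53.03 + 208.70 = 452.67.
At (149, 157): z = 56.0 − 146.3 + 452.67 = 362.4 m.

362.4 m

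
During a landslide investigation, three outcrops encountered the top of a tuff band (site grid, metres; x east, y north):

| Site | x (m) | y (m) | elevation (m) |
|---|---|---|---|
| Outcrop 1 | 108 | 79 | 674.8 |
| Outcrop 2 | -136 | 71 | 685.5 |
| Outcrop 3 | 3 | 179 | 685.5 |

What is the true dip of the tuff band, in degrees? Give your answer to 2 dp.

4.27°

Two edge vectors: Outcrop 1→Outcrop 2 = (-244, -8, 10.7), Outcrop 1→Outcrop 3 = (-105, 100, 10.7).
Normal n = (Outcrop 1→Outcrop 2) × (Outcrop 1→Outcrop 3) = (-1155.6, 1487.3, -25240).
So ∂z/∂x = −n_x/n_z = −0.04578 and ∂z/∂y = −n_y/n_z = 0.05893.
Gradient magnitude |∇z| = √(a² + b²) = √(0.00210 + 0.00347) = 0.07462.
True dip = arctan(0.07462) = 4.27°, dipping toward SE (azimuth ≈ 142°).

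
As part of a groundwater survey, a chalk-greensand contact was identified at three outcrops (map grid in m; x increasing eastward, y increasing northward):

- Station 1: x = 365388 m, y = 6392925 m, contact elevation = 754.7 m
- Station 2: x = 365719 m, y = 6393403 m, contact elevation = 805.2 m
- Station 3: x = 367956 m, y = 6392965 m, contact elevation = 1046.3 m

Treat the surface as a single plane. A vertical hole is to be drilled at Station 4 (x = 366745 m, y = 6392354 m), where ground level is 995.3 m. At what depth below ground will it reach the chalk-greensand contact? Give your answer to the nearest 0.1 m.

102.7 m

Let the plane be z = a·x + b·y + c.
Station 2−Station 1: 331a + 478b = 50.5;  Station 3−Station 1: 2568a + 40b = 291.6.
Solving gives a = 0.113125976, b = 0.027312347.
Then c = 754.7 − a·365388 − b·6392925 = −215185.96.
At (366745, 6392354): z_contact = 41488.39 + 174590.19 − 215185.96 = 892.62 m.
Depth below ground = 995.3 − 892.62 = 102.7 m.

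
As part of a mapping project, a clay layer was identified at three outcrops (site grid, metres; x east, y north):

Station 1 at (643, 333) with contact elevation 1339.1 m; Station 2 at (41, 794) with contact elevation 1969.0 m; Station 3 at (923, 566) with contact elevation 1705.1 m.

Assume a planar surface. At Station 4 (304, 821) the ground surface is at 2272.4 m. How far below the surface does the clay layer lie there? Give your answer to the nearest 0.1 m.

Let the plane be z = a·x + b·y + c.
Station 2−Station 1: −602a + 461b = 629.9;  Station 3−Station 1: 280a + 233b = 366.
Solving gives a = 0.08153, b = 1.47284.
Then c = 1339.1 − a·643 − b·333 = 796.22.
At (304, 821): z_contact = 24.78 + 1209.20 + 796.22 = 2030.21 m.
Depth below ground = 2272.4 − 2030.21 = 242.2 m.

242.2 m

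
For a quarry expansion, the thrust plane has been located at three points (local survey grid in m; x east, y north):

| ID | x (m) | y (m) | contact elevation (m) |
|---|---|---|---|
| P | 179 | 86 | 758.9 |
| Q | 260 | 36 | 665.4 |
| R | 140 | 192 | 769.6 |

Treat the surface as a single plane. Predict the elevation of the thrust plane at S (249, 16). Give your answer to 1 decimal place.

Let the plane be z = a·x + b·y + c.
Q−P: 81a − 50b = −93.5;  R−P: −39a + 106b = 10.7.
Solving gives a = −1.41290, b = −0.41890.
Then c = 758.9 − a·179 − b·86 = 1047.83.
At (249, 16): z = −351.8 − 6.7 + 1047.83 = 689.3 m.

689.3 m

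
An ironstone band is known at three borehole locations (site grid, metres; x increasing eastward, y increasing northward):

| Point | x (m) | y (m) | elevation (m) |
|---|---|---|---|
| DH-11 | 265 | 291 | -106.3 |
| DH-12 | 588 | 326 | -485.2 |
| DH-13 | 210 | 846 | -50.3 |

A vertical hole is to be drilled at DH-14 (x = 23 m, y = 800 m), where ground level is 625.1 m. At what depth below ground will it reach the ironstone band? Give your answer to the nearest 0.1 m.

455.6 m

Let the plane be z = a·x + b·y + c.
DH-12−DH-11: 323a + 35b = −378.9;  DH-13−DH-11: −55a + 555b = 56.
Solving gives a = −1.17142, b = −0.01519.
Then c = -106.3 − a·265 − b·291 = 208.55.
At (23, 800): z_contact = −26.94 − 12.15 + 208.55 = 169.45 m.
Depth below ground = 625.1 − 169.45 = 455.6 m.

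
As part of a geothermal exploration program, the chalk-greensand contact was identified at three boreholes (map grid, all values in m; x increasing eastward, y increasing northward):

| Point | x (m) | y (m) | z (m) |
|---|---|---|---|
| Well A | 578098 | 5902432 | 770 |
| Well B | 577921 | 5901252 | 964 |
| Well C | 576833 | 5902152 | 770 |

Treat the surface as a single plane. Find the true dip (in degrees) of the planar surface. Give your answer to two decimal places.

9.88°

Let the plane be z = a·x + b·y + c.
Well B−Well A: −177a − 1180b = 194;  Well C−Well A: −1265a − 280b = 0.
Solving gives a = 0.03764, b = −0.17005.
Gradient magnitude |∇z| = √(a² + b²) = √(0.00142 + 0.02892) = 0.17417.
True dip = arctan(0.17417) = 9.88°, dipping toward NNW (azimuth ≈ 348°).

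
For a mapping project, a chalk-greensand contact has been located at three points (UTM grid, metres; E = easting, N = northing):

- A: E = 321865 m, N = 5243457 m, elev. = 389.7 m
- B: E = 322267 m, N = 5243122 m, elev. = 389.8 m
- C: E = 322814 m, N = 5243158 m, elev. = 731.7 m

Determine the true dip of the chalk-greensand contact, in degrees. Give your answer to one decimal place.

42.1°

Two edge vectors: A→B = (402, -335, 0.1), A→C = (949, -299, 342).
Normal n = (A→B) × (A→C) = (-114540.1, -137389.1, 197717).
So ∂z/∂E = −n_x/n_z = 0.57931 and ∂z/∂N = −n_y/n_z = 0.69488.
Gradient magnitude |∇z| = √(a² + b²) = √(0.33560 + 0.48285) = 0.90469.
True dip = arctan(0.90469) = 42.1°, dipping toward SW (azimuth ≈ 220°).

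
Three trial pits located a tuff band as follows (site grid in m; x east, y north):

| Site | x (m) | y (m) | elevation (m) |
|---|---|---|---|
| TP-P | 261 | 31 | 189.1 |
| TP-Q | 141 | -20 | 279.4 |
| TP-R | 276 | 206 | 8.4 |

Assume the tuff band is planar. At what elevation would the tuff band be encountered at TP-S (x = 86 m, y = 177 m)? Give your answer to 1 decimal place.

Let the plane be z = a·x + b·y + c.
TP-Q−TP-P: −120a − 51b = 90.3;  TP-R−TP-P: 15a + 175b = −180.7.
Solving gives a = −0.32552, b = −1.00467.
Then c = 189.1 − a·261 − b·31 = 305.20.
At (86, 177): z = −28.0 − 177.8 + 305.20 = 99.4 m.

99.4 m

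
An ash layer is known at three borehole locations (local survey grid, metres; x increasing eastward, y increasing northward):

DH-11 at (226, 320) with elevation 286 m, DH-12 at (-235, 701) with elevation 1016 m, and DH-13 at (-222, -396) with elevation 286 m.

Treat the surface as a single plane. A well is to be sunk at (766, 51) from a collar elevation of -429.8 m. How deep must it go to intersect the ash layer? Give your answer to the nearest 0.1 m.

Two edge vectors: DH-11→DH-12 = (-461, 381, 730), DH-11→DH-13 = (-448, -716, 0).
Normal n = (DH-11→DH-12) × (DH-11→DH-13) = (522680, -327040, 500764).
So ∂z/∂x = −n_x/n_z = −1.04377 and ∂z/∂y = −n_y/n_z = 0.65308.
Intercept c from DH-11: 286 + 235.89 − 208.99 = 312.90.
At (766, 51): z_contact = −799.52 + 33.31 + 312.90 = -453.31 m.
Depth below ground = -429.8 − (-453.31) = 23.5 m.

23.5 m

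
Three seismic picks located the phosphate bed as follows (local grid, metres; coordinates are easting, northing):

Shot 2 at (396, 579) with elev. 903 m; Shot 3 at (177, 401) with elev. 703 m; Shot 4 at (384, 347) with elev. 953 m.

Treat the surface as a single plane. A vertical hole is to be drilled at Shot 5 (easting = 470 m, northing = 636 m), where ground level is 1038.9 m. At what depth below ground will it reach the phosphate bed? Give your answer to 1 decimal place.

67.5 m

Two edge vectors: Shot 2→Shot 3 = (-219, -178, -200), Shot 2→Shot 4 = (-12, -232, 50).
Normal n = (Shot 2→Shot 3) × (Shot 2→Shot 4) = (-55300, 13350, 48672).
So ∂z/∂easting = −n_x/n_z = 1.13618 and ∂z/∂northing = −n_y/n_z = −0.27429.
Intercept c from Shot 2: 903 − 449.93 + 158.81 = 611.88.
At (470, 636): z_contact = 534.00 − 174.45 + 611.88 = 971.44 m.
Depth below ground = 1038.9 − 971.44 = 67.5 m.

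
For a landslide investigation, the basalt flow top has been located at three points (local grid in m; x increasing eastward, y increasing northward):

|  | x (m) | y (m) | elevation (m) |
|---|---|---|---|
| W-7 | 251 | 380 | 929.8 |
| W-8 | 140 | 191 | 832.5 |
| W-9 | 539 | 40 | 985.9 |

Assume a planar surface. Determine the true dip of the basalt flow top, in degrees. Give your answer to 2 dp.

27.91°

Two edge vectors: W-7→W-8 = (-111, -189, -97.3), W-7→W-9 = (288, -340, 56.1).
Normal n = (W-7→W-8) × (W-7→W-9) = (-43684.9, -21795.3, 92172).
So ∂z/∂x = −n_x/n_z = 0.47395 and ∂z/∂y = −n_y/n_z = 0.23646.
Gradient magnitude |∇z| = √(a² + b²) = √(0.22463 + 0.05591) = 0.52966.
True dip = arctan(0.52966) = 27.91°, dipping toward WSW (azimuth ≈ 243°).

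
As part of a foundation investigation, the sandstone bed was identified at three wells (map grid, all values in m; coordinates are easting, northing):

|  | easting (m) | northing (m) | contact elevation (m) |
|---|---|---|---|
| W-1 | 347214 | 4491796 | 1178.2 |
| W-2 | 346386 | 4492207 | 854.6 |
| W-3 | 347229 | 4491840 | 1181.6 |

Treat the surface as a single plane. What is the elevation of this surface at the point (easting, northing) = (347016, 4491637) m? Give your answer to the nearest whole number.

Two edge vectors: W-1→W-2 = (-828, 411, -323.6), W-1→W-3 = (15, 44, 3.4).
Normal n = (W-1→W-2) × (W-1→W-3) = (15635.8, -2038.8, -42597).
So ∂z/∂easting = −n_x/n_z = 0.36706341 and ∂z/∂northing = −n_y/n_z = −0.04786253.
Intercept c from W-1: 1178.2 − 127449.55 + 214988.70 = 88717.35.
At (347016, 4491637): z = 127376.9 − 214981.1 + 88717.35 = 1113.1 m.

1113 m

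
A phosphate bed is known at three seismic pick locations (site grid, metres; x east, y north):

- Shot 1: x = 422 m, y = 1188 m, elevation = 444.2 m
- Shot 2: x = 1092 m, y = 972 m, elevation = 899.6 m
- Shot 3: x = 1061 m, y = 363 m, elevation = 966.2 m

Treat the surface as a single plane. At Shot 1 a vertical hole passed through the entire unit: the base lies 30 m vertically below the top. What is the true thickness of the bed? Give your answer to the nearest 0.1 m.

25.2 m

Two edge vectors: Shot 1→Shot 2 = (670, -216, 455.4), Shot 1→Shot 3 = (639, -825, 522).
Normal n = (Shot 1→Shot 2) × (Shot 1→Shot 3) = (262953, -58739.4, -414726).
So ∂z/∂x = −n_x/n_z = 0.63404 and ∂z/∂y = −n_y/n_z = −0.14163.
|∇z| = √(a²+b²) = 0.64967, so dip δ = arctan(0.64967) = 33.01°.
True thickness = vertical thickness × cos δ = 30 × cos 33.01° = 25.2 m.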